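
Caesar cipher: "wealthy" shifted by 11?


Word: "wealthy"
Shift: 11
Each letter → (letter + shift) mod 26:
  'w' (22) + 11 = 7 → 'h'
  'e' (4) + 11 = 15 → 'p'
  'a' (0) + 11 = 11 → 'l'
  'l' (11) + 11 = 22 → 'w'
  't' (19) + 11 = 4 → 'e'
  'h' (7) + 11 = 18 → 's'
  'y' (24) + 11 = 9 → 'j'
Result = "hplwesj"


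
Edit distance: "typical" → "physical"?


Word 1: "typical" (length 7)
Word 2: "physical" (length 8)
One optimal edit sequence (insert/delete/substitute each cost 1):
  1. insert 'p'  (+1)
  2. substitute 't' -> 'h'  (+1)
  3. keep 'y'
  4. substitute 'p' -> 's'  (+1)
  5. keep 'i'
  6. keep 'c'
  7. keep 'a'
  8. keep 'l'
Total edit operations: 3
Edit distance = 3


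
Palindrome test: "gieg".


Word: "gieg"
Reversed: "geig"
Forward == Backward? gieg != geig
Palindrome = No


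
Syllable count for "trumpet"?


Word: "trumpet"
Syllable breakdown: trum | pet
Counting: 2 parts
= 2 syllables


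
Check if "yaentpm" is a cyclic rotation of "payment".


Word: "payment", Candidate: "yaentpm"
Method: check if candidate is substring of word+word
"paymentpayment" contains "yaentpm"? No
Is rotation = No


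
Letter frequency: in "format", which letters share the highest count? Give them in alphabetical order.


Word: "format"
Letter counts:
  'a': 1
  'f': 1
  'm': 1
  'o': 1
  'r': 1
  't': 1
Maximum count = 1
Most frequent = 'a', 'f', 'm', 'o', 'r', 't' (1 time each)


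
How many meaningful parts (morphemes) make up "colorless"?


Word: "colorless"
Morphemes: color | -less
Each morpheme carries meaning
= 2 morphemes


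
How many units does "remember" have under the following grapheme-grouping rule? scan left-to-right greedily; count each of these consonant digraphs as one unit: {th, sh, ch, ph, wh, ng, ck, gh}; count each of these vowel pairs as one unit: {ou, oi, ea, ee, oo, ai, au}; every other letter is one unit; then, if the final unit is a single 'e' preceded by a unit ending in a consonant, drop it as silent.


Word: "remember" (8 letters)
Left-to-right scan:
  (1) 'r' (letter)
  (2) 'e' (letter)
  (3) 'm' (letter)
  (4) 'e' (letter)
  (5) 'm' (letter)
  (6) 'b' (letter)
  (7) 'e' (letter)
  (8) 'r' (letter)
Units from scan: 8
Sound units = 8 units


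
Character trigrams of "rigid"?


Word: "rigid" (length 5)
Number of trigrams = 5 - 3 + 1 = 3
  Position 0: "rig"
  Position 1: "igi"
  Position 2: "gid"
Trigrams = "rig", "igi", "gid"


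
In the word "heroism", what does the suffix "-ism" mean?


Suffix: -ism
As in: heroism -> hero + -ism
Meaning = belief / practice


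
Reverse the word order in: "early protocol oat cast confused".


Original: "early protocol oat cast confused"
Words (1..n): early | protocol | oat | cast | confused
Reversed (n..1): confused | cast | oat | protocol | early
Result = "confused cast oat protocol early"


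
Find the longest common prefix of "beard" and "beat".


Word 1: "beard"
Word 2: "beat"
Comparing from start:
  Pos 0: 'b' == 'b'
  Pos 1: 'e' == 'e'
  Pos 2: 'a' == 'a'
  Pos 3: 'r' != 't' (stop)
LCP = "bea" (length 3)


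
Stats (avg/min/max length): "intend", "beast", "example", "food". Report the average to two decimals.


Lengths: "intend"=6, "beast"=5, "example"=7, "food"=4
Sum = 22, Count = 4
Average = 22/4 = 5.50
= avg=5.50, min=4, max=7


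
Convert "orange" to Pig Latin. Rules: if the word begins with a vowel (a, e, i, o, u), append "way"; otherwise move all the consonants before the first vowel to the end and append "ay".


Word: "orange"
Starts with vowel → add 'way'
Pig Latin = "orangeway"


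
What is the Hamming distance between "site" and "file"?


Comparing character by character (same length = 4):
  Pos 0: 's' vs 'f' !=
  Pos 1: 'i' vs 'i' =
  Pos 2: 't' vs 'l' !=
  Pos 3: 'e' vs 'e' =
Hamming distance = 2


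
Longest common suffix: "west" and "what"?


Word 1: "west"
Word 2: "what"
Comparing from end:
  Pos -1: 't' == 't'
  Pos -2: 's' != 'a' (stop)
LCS = "t" (length 1)


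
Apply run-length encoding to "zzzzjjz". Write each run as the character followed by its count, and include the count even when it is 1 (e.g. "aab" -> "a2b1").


String: "zzzzjjz"
Scanning for consecutive runs:
  'z' x 4
  'j' x 2
  'z' x 1
RLE = "z4j2z1"


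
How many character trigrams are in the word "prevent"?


Word: "prevent" (length 7)
Number of 3-grams = length - 3 + 1 = 7 - 3 + 1
= 5


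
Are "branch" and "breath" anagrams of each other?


Word 1: "branch" → sorted: abchnr
Word 2: "breath" → sorted: abehrt
Same letters? abchnr != abehrt
Anagram = No


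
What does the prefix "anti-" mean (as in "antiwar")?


Prefix: anti-
As in: antiwar -> anti- + war
Meaning = against


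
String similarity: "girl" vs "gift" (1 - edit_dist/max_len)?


Word 1: "girl" (length 4)
Word 2: "gift" (length 4)
One optimal edit sequence:
  1. keep 'g'
  2. keep 'i'
  3. substitute 'r' -> 'f'  (+1)
  4. substitute 'l' -> 't'  (+1)
Edit distance = 2
Max length = max(4, 4) = 4
Similarity = 1 - 2/4
= 0.5000


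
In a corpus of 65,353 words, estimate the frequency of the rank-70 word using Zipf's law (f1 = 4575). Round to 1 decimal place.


Zipf's law: f(r) = f(1) / r
f(1) = 4575
f(70) = 4575 / 70
= 65.4 occurrences


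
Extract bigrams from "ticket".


Word: "ticket" (length 6)
Number of bigrams = 6 - 2 + 1 = 5
  Position 0: "ti"
  Position 1: "ic"
  Position 2: "ck"
  Position 3: "ke"
  Position 4: "et"
Bigrams = "ti", "ic", "ck", "ke", "et"


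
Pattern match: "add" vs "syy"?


Pattern of "add": [0, 1, 1]
Pattern of "syy": [0, 1, 1]
Patterns match
Same pattern = Yes


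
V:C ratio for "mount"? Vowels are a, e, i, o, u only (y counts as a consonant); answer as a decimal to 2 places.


Word: "mount"
Vowels (a,e,i,o,u): 2
Consonants: 3
Ratio = 2/3
= 0.67


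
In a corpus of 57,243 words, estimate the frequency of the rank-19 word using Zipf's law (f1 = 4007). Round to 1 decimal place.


Zipf's law: f(r) = f(1) / r
f(1) = 4007
f(19) = 4007 / 19
= 210.9 occurrences


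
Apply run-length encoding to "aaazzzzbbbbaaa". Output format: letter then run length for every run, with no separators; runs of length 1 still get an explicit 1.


String: "aaazzzzbbbbaaa"
Scanning for consecutive runs:
  'a' x 3
  'z' x 4
  'b' x 4
  'a' x 3
RLE = "a3z4b4a3"


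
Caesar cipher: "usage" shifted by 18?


Word: "usage"
Shift: 18
Each letter → (letter + shift) mod 26:
  'u' (20) + 18 = 12 → 'm'
  's' (18) + 18 = 10 → 'k'
  'a' (0) + 18 = 18 → 's'
  'g' (6) + 18 = 24 → 'y'
  'e' (4) + 18 = 22 → 'w'
Result = "mksyw"


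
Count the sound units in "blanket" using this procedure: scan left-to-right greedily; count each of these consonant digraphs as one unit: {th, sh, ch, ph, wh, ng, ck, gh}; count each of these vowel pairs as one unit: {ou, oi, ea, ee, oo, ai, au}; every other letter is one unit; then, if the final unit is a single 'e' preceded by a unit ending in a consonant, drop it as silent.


Word: "blanket" (7 letters)
Left-to-right scan:
  1. 'b' (letter)
  2. 'l' (letter)
  3. 'a' (letter)
  4. 'n' (letter)
  5. 'k' (letter)
  6. 'e' (letter)
  7. 't' (letter)
Units from scan: 7
Sound units = 7 units


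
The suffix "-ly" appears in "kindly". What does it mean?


Suffix: -ly
As in: kindly -> kind + -ly
Meaning = in a manner


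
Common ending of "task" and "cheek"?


Word 1: "task"
Word 2: "cheek"
Comparing from end:
  Pos -1: 'k' == 'k'
  Pos -2: 's' != 'e' (stop)
LCS = "k" (length 1)


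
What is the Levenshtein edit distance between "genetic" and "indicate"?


Word 1: "genetic" (length 7)
Word 2: "indicate" (length 8)
One optimal edit sequence (insert/delete/substitute each cost 1):
  1. delete 'g'  (+1)
  2. substitute 'e' -> 'i'  (+1)
  3. keep 'n'
  4. delete 'e'  (+1)
  5. substitute 't' -> 'd'  (+1)
  6. keep 'i'
  7. keep 'c'
  8. insert 'a'  (+1)
  9. insert 't'  (+1)
  10. insert 'e'  (+1)
Total edit operations: 7
Edit distance = 7


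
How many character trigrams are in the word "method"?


Word: "method" (length 6)
Number of 3-grams = length - 3 + 1 = 6 - 3 + 1
= 4


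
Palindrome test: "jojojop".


Word: "jojojop"
Reversed: "pojojoj"
Forward == Backward? jojojop != pojojoj
Palindrome = No


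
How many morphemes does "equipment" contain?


Word: "equipment"
Morphemes: equip + -ment
Each morpheme carries meaning
= 2 morphemes


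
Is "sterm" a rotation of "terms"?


Word: "terms", Candidate: "sterm"
Method: check if candidate is substring of word+word
"termsterms" contains "sterm"? Yes
Is rotation = Yes


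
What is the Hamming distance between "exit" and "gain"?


Comparing character by character (same length = 4):
  Pos 0: 'e' vs 'g' !=
  Pos 1: 'x' vs 'a' !=
  Pos 2: 'i' vs 'i' =
  Pos 3: 't' vs 'n' !=
Hamming distance = 3


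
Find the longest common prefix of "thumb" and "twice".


Word 1: "thumb"
Word 2: "twice"
Comparing from start:
  Pos 0: 't' == 't'
  Pos 1: 'h' != 'w' (stop)
LCP = "t" (length 1)


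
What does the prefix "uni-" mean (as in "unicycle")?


Prefix: uni-
As in: unicycle -> uni- + cycle
Meaning = one


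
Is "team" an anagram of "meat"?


Word 1: "meat" → sorted: aemt
Word 2: "team" → sorted: aemt
Same letters? aemt == aemt
Anagram = Yes


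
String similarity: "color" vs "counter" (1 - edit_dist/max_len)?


Word 1: "color" (length 5)
Word 2: "counter" (length 7)
One optimal edit sequence:
  1. keep 'c'
  2. keep 'o'
  3. insert 'u'  (+1)
  4. insert 'n'  (+1)
  5. substitute 'l' -> 't'  (+1)
  6. substitute 'o' -> 'e'  (+1)
  7. keep 'r'
Edit distance = 4
Max length = max(5, 7) = 7
Similarity = 1 - 4/7
= 0.4286


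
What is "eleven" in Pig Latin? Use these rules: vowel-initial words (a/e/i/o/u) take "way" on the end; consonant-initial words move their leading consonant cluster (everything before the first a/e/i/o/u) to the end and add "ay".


Word: "eleven"
Starts with vowel → add 'way'
Pig Latin = "elevenway"


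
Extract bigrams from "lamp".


Word: "lamp" (length 4)
Number of bigrams = 4 - 2 + 1 = 3
  Position 0: "la"
  Position 1: "am"
  Position 2: "mp"
Bigrams = "la", "am", "mp"


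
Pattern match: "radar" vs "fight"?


Pattern of "radar": [0, 1, 2, 1, 0]
Pattern of "fight": [0, 1, 2, 3, 4]
Patterns do not match
Same pattern = No


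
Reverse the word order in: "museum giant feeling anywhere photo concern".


Original: "museum giant feeling anywhere photo concern"
Words (1..n): museum | giant | feeling | anywhere | photo | concern
Reversed (n..1): concern | photo | anywhere | feeling | giant | museum
Result = "concern photo anywhere feeling giant museum"


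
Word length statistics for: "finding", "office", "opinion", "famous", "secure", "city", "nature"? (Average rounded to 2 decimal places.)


Lengths: "finding"=7, "office"=6, "opinion"=7, "famous"=6, "secure"=6, "city"=4, "nature"=6
Sum = 42, Count = 7
Average = 42/7 = 6.00
= avg=6.00, min=4, max=7


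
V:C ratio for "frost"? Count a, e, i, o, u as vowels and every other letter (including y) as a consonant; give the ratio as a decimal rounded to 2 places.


Word: "frost"
Vowels (a,e,i,o,u): 1
Consonants: 4
Ratio = 1/4
= 0.25


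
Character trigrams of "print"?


Word: "print" (length 5)
Number of trigrams = 5 - 3 + 1 = 3
  Position 0: "pri"
  Position 1: "rin"
  Position 2: "int"
Trigrams = "pri", "rin", "int"


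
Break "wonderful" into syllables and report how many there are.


Word: "wonderful"
Syllable breakdown: won-der-ful
Counting: 3 parts
= 3 syllables


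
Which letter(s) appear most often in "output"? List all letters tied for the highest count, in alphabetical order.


Word: "output"
Letter counts:
  'o': 1
  'p': 1
  't': 2
  'u': 2
Maximum count = 2
Most frequent = 't', 'u' (2 times each)


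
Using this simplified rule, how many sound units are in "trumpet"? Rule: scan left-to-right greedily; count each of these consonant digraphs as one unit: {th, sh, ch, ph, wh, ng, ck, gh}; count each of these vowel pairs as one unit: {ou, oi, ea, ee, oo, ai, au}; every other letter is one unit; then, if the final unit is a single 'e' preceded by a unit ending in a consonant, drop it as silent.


Word: "trumpet" (7 letters)
Left-to-right scan:
  1. 't' (letter)
  2. 'r' (letter)
  3. 'u' (letter)
  4. 'm' (letter)
  5. 'p' (letter)
  6. 'e' (letter)
  7. 't' (letter)
Units from scan: 7
Sound units = 7 units


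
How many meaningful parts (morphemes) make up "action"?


Word: "action"
Morphemes: act | -ion
Each morpheme carries meaning
= 2 morphemes


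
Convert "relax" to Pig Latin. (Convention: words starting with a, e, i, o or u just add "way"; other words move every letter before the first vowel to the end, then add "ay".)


Word: "relax"
Starts with consonant(s) → move to end, add 'ay'
Consonant cluster: "r"
Pig Latin = "elaxray"


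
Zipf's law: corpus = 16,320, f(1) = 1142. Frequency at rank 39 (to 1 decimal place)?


Zipf's law: f(r) = f(1) / r
f(1) = 1142
f(39) = 1142 / 39
= 29.3 occurrences


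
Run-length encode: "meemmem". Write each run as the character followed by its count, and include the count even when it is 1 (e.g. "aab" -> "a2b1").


String: "meemmem"
Scanning for consecutive runs:
  'm' x 1
  'e' x 2
  'm' x 2
  'e' x 1
  'm' x 1
RLE = "m1e2m2e1m1"


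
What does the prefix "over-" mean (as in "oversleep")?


Prefix: over-
Example: oversleep = over- + sleep
Meaning = excessive


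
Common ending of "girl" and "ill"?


Word 1: "girl"
Word 2: "ill"
Comparing from end:
  Pos -1: 'l' == 'l'
  Pos -2: 'r' != 'l' (stop)
LCS = "l" (length 1)


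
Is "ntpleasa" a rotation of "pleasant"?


Word: "pleasant", Candidate: "ntpleasa"
Method: check if candidate is substring of word+word
"pleasantpleasant" contains "ntpleasa"? Yes
Is rotation = Yes


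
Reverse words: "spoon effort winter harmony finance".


Original: "spoon effort winter harmony finance"
Words (1..n): spoon | effort | winter | harmony | finance
Reversed (n..1): finance | harmony | winter | effort | spoon
Result = "finance harmony winter effort spoon"


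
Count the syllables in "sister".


Word: "sister"
Syllable breakdown: sis | ter
Counting: 2 parts
= 2 syllables


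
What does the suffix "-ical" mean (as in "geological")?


Suffix: -ical
Example: geological (geology + -ical, with a spelling change)
Meaning = relating to


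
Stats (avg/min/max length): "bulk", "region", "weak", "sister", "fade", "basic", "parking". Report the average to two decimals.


Lengths: "bulk"=4, "region"=6, "weak"=4, "sister"=6, "fade"=4, "basic"=5, "parking"=7
Sum = 36, Count = 7
Average = 36/7 = 5.14
= avg=5.14, min=4, max=7


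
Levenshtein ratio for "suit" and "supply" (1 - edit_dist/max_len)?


Word 1: "suit" (length 4)
Word 2: "supply" (length 6)
One optimal edit sequence:
  1. keep 's'
  2. keep 'u'
  3. insert 'p'  (+1)
  4. insert 'p'  (+1)
  5. substitute 'i' -> 'l'  (+1)
  6. substitute 't' -> 'y'  (+1)
Edit distance = 4
Max length = max(4, 6) = 6
Similarity = 1 - 4/6
= 0.3333


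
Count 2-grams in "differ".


Word: "differ" (length 6)
Number of 2-grams = length - 2 + 1 = 6 - 2 + 1
= 5


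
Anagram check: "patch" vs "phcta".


Word 1: "patch" → sorted: achpt
Word 2: "phcta" → sorted: achpt
Same letters? achpt == achpt
Anagram = Yes


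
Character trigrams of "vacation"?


Word: "vacation" (length 8)
Number of trigrams = 8 - 3 + 1 = 6
  Position 0: "vac"
  Position 1: "aca"
  Position 2: "cat"
  Position 3: "ati"
  Position 4: "tio"
  Position 5: "ion"
Trigrams = "vac", "aca", "cat", "ati", "tio", "ion"


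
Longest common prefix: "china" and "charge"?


Word 1: "china"
Word 2: "charge"
Comparing from start:
  Pos 0: 'c' == 'c'
  Pos 1: 'h' == 'h'
  Pos 2: 'i' != 'a' (stop)
LCP = "ch" (length 2)


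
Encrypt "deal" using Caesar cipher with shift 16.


Word: "deal"
Shift: 16
Each letter → (letter + shift) mod 26:
  'd' (3) + 16 = 19 → 't'
  'e' (4) + 16 = 20 → 'u'
  'a' (0) + 16 = 16 → 'q'
  'l' (11) + 16 = 1 → 'b'
Result = "tuqb"


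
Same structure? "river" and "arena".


Pattern of "river": [0, 1, 2, 3, 0]
Pattern of "arena": [0, 1, 2, 3, 0]
Patterns match
Same pattern = Yes


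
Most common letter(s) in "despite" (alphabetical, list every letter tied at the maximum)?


Word: "despite"
Letter counts:
  'd': 1
  'e': 2
  'i': 1
  'p': 1
  's': 1
  't': 1
Maximum count = 2
Most frequent = 'e' (2 times each)


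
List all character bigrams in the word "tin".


Word: "tin" (length 3)
Number of bigrams = 3 - 2 + 1 = 2
  Position 0: "ti"
  Position 1: "in"
Bigrams = "ti", "in"


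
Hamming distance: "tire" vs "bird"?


Comparing character by character (same length = 4):
  Pos 0: 't' vs 'b' !=
  Pos 1: 'i' vs 'i' =
  Pos 2: 'r' vs 'r' =
  Pos 3: 'e' vs 'd' !=
Hamming distance = 2


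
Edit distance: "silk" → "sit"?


Word 1: "silk" (length 4)
Word 2: "sit" (length 3)
One optimal edit sequence (insert/delete/substitute each cost 1):
  1. keep 's'
  2. keep 'i'
  3. delete 'l'  (+1)
  4. substitute 'k' -> 't'  (+1)
Total edit operations: 2
Edit distance = 2


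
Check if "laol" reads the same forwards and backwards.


Word: "laol"
Reversed: "loal"
Forward == Backward? laol != loal
Palindrome = No


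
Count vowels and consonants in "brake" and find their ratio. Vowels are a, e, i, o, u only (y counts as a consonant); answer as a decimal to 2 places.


Word: "brake"
Vowels (a,e,i,o,u): 2
Consonants: 3
Ratio = 2/3
= 0.67


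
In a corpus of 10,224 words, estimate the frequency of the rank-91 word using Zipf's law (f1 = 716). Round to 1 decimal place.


Zipf's law: f(r) = f(1) / r
f(1) = 716
f(91) = 716 / 91
= 7.9 occurrences


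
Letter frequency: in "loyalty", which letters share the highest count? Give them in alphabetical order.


Word: "loyalty"
Letter counts:
  'a': 1
  'l': 2
  'o': 1
  't': 1
  'y': 2
Maximum count = 2
Most frequent = 'l', 'y' (2 times each)


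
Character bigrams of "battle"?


Word: "battle" (length 6)
Number of bigrams = 6 - 2 + 1 = 5
  Position 0: "ba"
  Position 1: "at"
  Position 2: "tt"
  Position 3: "tl"
  Position 4: "le"
Bigrams = "ba", "at", "tt", "tl", "le"


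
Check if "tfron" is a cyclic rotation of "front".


Word: "front", Candidate: "tfron"
Method: check if candidate is substring of word+word
"frontfront" contains "tfron"? Yes
Is rotation = Yes


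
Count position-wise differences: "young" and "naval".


Comparing character by character (same length = 5):
  Pos 0: 'y' vs 'n' !=
  Pos 1: 'o' vs 'a' !=
  Pos 2: 'u' vs 'v' !=
  Pos 3: 'n' vs 'a' !=
  Pos 4: 'g' vs 'l' !=
Hamming distance = 5


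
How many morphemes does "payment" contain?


Word: "payment"
Morphemes: pay / -ment
Each morpheme carries meaning
= 2 morphemes


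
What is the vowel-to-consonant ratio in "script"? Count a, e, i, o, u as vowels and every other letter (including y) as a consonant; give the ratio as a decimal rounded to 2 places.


Word: "script"
Vowels (a,e,i,o,u): 1
Consonants: 5
Ratio = 1/5
= 0.20


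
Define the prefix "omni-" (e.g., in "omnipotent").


Prefix: omni-
Example: omnipotent (omni- + potent)
Meaning = all


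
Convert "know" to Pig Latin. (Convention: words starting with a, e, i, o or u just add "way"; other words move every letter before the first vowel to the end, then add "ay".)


Word: "know"
Starts with consonant(s) → move to end, add 'ay'
Consonant cluster: "kn"
Pig Latin = "owknay"


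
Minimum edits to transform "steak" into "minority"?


Word 1: "steak" (length 5)
Word 2: "minority" (length 8)
One optimal edit sequence (insert/delete/substitute each cost 1):
  1. insert 'm'  (+1)
  2. insert 'i'  (+1)
  3. insert 'n'  (+1)
  4. substitute 's' -> 'o'  (+1)
  5. substitute 't' -> 'r'  (+1)
  6. substitute 'e' -> 'i'  (+1)
  7. substitute 'a' -> 't'  (+1)
  8. substitute 'k' -> 'y'  (+1)
Total edit operations: 8
Edit distance = 8


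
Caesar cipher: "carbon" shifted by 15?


Word: "carbon"
Shift: 15
Each letter → (letter + shift) mod 26:
  'c' (2) + 15 = 17 → 'r'
  'a' (0) + 15 = 15 → 'p'
  'r' (17) + 15 = 6 → 'g'
  'b' (1) + 15 = 16 → 'q'
  'o' (14) + 15 = 3 → 'd'
  'n' (13) + 15 = 2 → 'c'
Result = "rpgqdc"


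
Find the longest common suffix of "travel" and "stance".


Word 1: "travel"
Word 2: "stance"
Comparing from end:
  Pos -1: 'l' != 'e' (stop)
LCS = "" (length 0)


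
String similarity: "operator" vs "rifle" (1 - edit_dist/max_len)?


Word 1: "operator" (length 8)
Word 2: "rifle" (length 5)
One optimal edit sequence:
  1. delete 'o'  (+1)
  2. delete 'p'  (+1)
  3. delete 'e'  (+1)
  4. keep 'r'
  5. substitute 'a' -> 'i'  (+1)
  6. substitute 't' -> 'f'  (+1)
  7. substitute 'o' -> 'l'  (+1)
  8. substitute 'r' -> 'e'  (+1)
Edit distance = 7
Max length = max(8, 5) = 8
Similarity = 1 - 7/8
= 0.1250


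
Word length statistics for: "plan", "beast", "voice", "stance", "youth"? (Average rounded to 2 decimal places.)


Lengths: "plan"=4, "beast"=5, "voice"=5, "stance"=6, "youth"=5
Sum = 25, Count = 5
Average = 25/5 = 5.00
= avg=5.00, min=4, max=6


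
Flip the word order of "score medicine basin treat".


Original: "score medicine basin treat"
Words (1..n): score | medicine | basin | treat
Reversed (n..1): treat | basin | medicine | score
Result = "treat basin medicine score"


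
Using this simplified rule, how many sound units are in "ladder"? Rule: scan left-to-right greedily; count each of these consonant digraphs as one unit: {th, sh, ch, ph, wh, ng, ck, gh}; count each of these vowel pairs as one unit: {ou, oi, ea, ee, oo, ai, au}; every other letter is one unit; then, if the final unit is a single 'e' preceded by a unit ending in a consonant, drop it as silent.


Word: "ladder" (6 letters)
Left-to-right scan:
  [1] 'l' (letter)
  [2] 'a' (letter)
  [3] 'd' (letter)
  [4] 'd' (letter)
  [5] 'e' (letter)
  [6] 'r' (letter)
Units from scan: 6
Sound units = 6 units


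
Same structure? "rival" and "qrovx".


Pattern of "rival": [0, 1, 2, 3, 4]
Pattern of "qrovx": [0, 1, 2, 3, 4]
Patterns match
Same pattern = Yes


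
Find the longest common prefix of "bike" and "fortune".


Word 1: "bike"
Word 2: "fortune"
Comparing from start:
  Pos 0: 'b' != 'f' (stop)
LCP = "" (length 0)


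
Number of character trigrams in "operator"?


Word: "operator" (length 8)
Number of 3-grams = length - 3 + 1 = 8 - 3 + 1
= 6


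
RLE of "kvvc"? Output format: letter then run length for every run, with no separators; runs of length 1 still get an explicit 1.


String: "kvvc"
Scanning for consecutive runs:
  'k' x 1
  'v' x 2
  'c' x 1
RLE = "k1v2c1"


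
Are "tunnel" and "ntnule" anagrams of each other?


Word 1: "tunnel" → sorted: elnntu
Word 2: "ntnule" → sorted: elnntu
Same letters? elnntu == elnntu
Anagram = Yes


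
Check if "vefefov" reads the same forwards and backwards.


Word: "vefefov"
Reversed: "vofefev"
Forward == Backward? vefefov != vofefev
Palindrome = No


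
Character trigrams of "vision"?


Word: "vision" (length 6)
Number of trigrams = 6 - 3 + 1 = 4
  Position 0: "vis"
  Position 1: "isi"
  Position 2: "sio"
  Position 3: "ion"
Trigrams = "vis", "isi", "sio", "ion"


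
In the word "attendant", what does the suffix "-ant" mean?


Suffix: -ant
Example: attendant (attend + -ant)
Meaning = one who / that which


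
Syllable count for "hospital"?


Word: "hospital"
Syllable breakdown: hos-pi-tal
Counting: 3 parts
= 3 syllables


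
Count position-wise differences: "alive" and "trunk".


Comparing character by character (same length = 5):
  Pos 0: 'a' vs 't' !=
  Pos 1: 'l' vs 'r' !=
  Pos 2: 'i' vs 'u' !=
  Pos 3: 'v' vs 'n' !=
  Pos 4: 'e' vs 'k' !=
Hamming distance = 5


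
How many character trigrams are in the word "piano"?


Word: "piano" (length 5)
Number of 3-grams = length - 3 + 1 = 5 - 3 + 1
= 3


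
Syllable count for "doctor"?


Word: "doctor"
Syllable breakdown: doc / tor
Counting: 2 parts
= 2 syllables


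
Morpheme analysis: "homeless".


Word: "homeless"
Morphemes: home + -less
Each morpheme carries meaning
= 2 morphemes


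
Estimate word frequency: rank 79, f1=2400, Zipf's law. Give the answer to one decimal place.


Zipf's law: f(r) = f(1) / r
f(1) = 2400
f(79) = 2400 / 79
= 30.4 occurrences


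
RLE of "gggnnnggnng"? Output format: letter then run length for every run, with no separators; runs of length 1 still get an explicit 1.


String: "gggnnnggnng"
Scanning for consecutive runs:
  'g' x 3
  'n' x 3
  'g' x 2
  'n' x 2
  'g' x 1
RLE = "g3n3g2n2g1"


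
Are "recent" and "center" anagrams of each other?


Word 1: "recent" → sorted: ceenrt
Word 2: "center" → sorted: ceenrt
Same letters? ceenrt == ceenrt
Anagram = Yes


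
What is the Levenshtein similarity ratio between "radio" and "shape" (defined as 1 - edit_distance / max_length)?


Word 1: "radio" (length 5)
Word 2: "shape" (length 5)
One optimal edit sequence:
  1. substitute 'r' -> 's'  (+1)
  2. substitute 'a' -> 'h'  (+1)
  3. substitute 'd' -> 'a'  (+1)
  4. substitute 'i' -> 'p'  (+1)
  5. substitute 'o' -> 'e'  (+1)
Edit distance = 5
Max length = max(5, 5) = 5
Similarity = 1 - 5/5
= 0.0000


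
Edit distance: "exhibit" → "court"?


Word 1: "exhibit" (length 7)
Word 2: "court" (length 5)
One optimal edit sequence (insert/delete/substitute each cost 1):
  1. delete 'e'  (+1)
  2. delete 'x'  (+1)
  3. substitute 'h' -> 'c'  (+1)
  4. substitute 'i' -> 'o'  (+1)
  5. substitute 'b' -> 'u'  (+1)
  6. substitute 'i' -> 'r'  (+1)
  7. keep 't'
Total edit operations: 6
Edit distance = 6


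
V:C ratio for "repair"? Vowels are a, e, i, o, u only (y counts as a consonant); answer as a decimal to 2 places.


Word: "repair"
Vowels (a,e,i,o,u): 3
Consonants: 3
Ratio = 3/3
= 1.00


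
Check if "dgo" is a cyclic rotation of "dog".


Word: "dog", Candidate: "dgo"
Method: check if candidate is substring of word+word
"dogdog" contains "dgo"? No
Is rotation = No


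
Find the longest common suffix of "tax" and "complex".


Word 1: "tax"
Word 2: "complex"
Comparing from end:
  Pos -1: 'x' == 'x'
  Pos -2: 'a' != 'e' (stop)
LCS = "x" (length 1)


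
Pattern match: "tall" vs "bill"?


Pattern of "tall": [0, 1, 2, 2]
Pattern of "bill": [0, 1, 2, 2]
Patterns match
Same pattern = Yes


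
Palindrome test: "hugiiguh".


Word: "hugiiguh"
Reversed: "hugiiguh"
Forward == Backward? hugiiguh == hugiiguh
Palindrome = Yes


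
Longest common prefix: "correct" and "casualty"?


Word 1: "correct"
Word 2: "casualty"
Comparing from start:
  Pos 0: 'c' == 'c'
  Pos 1: 'o' != 'a' (stop)
LCP = "c" (length 1)


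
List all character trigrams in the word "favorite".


Word: "favorite" (length 8)
Number of trigrams = 8 - 3 + 1 = 6
  Position 0: "fav"
  Position 1: "avo"
  Position 2: "vor"
  Position 3: "ori"
  Position 4: "rit"
  Position 5: "ite"
Trigrams = "fav", "avo", "vor", "ori", "rit", "ite"


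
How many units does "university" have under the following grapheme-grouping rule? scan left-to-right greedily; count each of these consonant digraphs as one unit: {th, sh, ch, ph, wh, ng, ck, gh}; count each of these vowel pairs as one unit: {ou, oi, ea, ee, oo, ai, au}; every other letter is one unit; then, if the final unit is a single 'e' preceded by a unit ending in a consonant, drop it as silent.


Word: "university" (10 letters)
Left-to-right scan:
  [1] 'u' (letter)
  [2] 'n' (letter)
  [3] 'i' (letter)
  [4] 'v' (letter)
  [5] 'e' (letter)
  [6] 'r' (letter)
  [7] 's' (letter)
  [8] 'i' (letter)
  [9] 't' (letter)
  [10] 'y' (letter)
Units from scan: 10
Sound units = 10 units


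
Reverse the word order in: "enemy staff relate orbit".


Original: "enemy staff relate orbit"
Words (1..n): enemy | staff | relate | orbit
Reversed (n..1): orbit | relate | staff | enemy
Result = "orbit relate staff enemy"


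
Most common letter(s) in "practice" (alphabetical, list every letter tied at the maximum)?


Word: "practice"
Letter counts:
  'a': 1
  'c': 2
  'e': 1
  'i': 1
  'p': 1
  'r': 1
  't': 1
Maximum count = 2
Most frequent = 'c' (2 times each)


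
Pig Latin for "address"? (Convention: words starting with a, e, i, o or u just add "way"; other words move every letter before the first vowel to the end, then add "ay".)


Word: "address"
Starts with vowel → add 'way'
Pig Latin = "addressway"


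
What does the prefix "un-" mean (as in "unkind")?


Prefix: un-
Example: unkind (un- + kind)
Meaning = not / reverse


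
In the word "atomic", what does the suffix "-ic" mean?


Suffix: -ic
Example: atomic = atom + -ic
Meaning = relating to


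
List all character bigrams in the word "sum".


Word: "sum" (length 3)
Number of bigrams = 3 - 2 + 1 = 2
  Position 0: "su"
  Position 1: "um"
Bigrams = "su", "um"


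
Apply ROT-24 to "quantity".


Word: "quantity"
Shift: 24
Each letter → (letter + shift) mod 26:
  'q' (16) + 24 = 14 → 'o'
  'u' (20) + 24 = 18 → 's'
  'a' (0) + 24 = 24 → 'y'
  'n' (13) + 24 = 11 → 'l'
  't' (19) + 24 = 17 → 'r'
  'i' (8) + 24 = 6 → 'g'
  't' (19) + 24 = 17 → 'r'
  'y' (24) + 24 = 22 → 'w'
Result = "osylrgrw"


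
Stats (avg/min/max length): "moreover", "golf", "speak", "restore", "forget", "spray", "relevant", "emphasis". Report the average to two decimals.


Lengths: "moreover"=8, "golf"=4, "speak"=5, "restore"=7, "forget"=6, "spray"=5, "relevant"=8, "emphasis"=8
Sum = 51, Count = 8
Average = 51/8 = 6.38
= avg=6.38, min=4, max=8


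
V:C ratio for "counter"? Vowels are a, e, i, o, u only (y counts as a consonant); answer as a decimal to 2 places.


Word: "counter"
Vowels (a,e,i,o,u): 3
Consonants: 4
Ratio = 3/4
= 0.75


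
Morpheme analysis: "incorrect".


Word: "incorrect"
Morphemes: in- + correct
Each morpheme carries meaning
= 2 morphemes


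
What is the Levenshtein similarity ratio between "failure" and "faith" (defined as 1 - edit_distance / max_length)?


Word 1: "failure" (length 7)
Word 2: "faith" (length 5)
One optimal edit sequence:
  1. keep 'f'
  2. keep 'a'
  3. keep 'i'
  4. delete 'l'  (+1)
  5. delete 'u'  (+1)
  6. substitute 'r' -> 't'  (+1)
  7. substitute 'e' -> 'h'  (+1)
Edit distance = 4
Max length = max(7, 5) = 7
Similarity = 1 - 4/7
= 0.4286


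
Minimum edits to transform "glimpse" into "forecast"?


Word 1: "glimpse" (length 7)
Word 2: "forecast" (length 8)
One optimal edit sequence (insert/delete/substitute each cost 1):
  1. insert 'f'  (+1)
  2. substitute 'g' -> 'o'  (+1)
  3. substitute 'l' -> 'r'  (+1)
  4. substitute 'i' -> 'e'  (+1)
  5. substitute 'm' -> 'c'  (+1)
  6. substitute 'p' -> 'a'  (+1)
  7. keep 's'
  8. substitute 'e' -> 't'  (+1)
Total edit operations: 7
Edit distance = 7


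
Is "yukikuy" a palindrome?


Word: "yukikuy"
Reversed: "yukikuy"
Forward == Backward? yukikuy == yukikuy
Palindrome = Yes


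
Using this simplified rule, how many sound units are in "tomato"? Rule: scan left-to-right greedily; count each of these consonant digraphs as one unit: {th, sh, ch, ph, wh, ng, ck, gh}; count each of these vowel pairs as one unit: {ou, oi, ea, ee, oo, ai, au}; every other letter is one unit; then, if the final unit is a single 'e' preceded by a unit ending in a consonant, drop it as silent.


Word: "tomato" (6 letters)
Left-to-right scan:
  (1) 't' (letter)
  (2) 'o' (letter)
  (3) 'm' (letter)
  (4) 'a' (letter)
  (5) 't' (letter)
  (6) 'o' (letter)
Units from scan: 6
Sound units = 6 units


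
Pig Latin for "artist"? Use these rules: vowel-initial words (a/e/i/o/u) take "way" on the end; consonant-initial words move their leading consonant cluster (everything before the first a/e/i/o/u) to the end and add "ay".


Word: "artist"
Starts with vowel → add 'way'
Pig Latin = "artistway"


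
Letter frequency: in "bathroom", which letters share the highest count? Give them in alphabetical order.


Word: "bathroom"
Letter counts:
  'a': 1
  'b': 1
  'h': 1
  'm': 1
  'o': 2
  'r': 1
  't': 1
Maximum count = 2
Most frequent = 'o' (2 times each)


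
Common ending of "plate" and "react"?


Word 1: "plate"
Word 2: "react"
Comparing from end:
  Pos -1: 'e' != 't' (stop)
LCS = "" (length 0)


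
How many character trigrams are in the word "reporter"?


Word: "reporter" (length 8)
Number of 3-grams = length - 3 + 1 = 8 - 3 + 1
= 6


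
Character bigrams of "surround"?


Word: "surround" (length 8)
Number of bigrams = 8 - 2 + 1 = 7
  Position 0: "su"
  Position 1: "ur"
  Position 2: "rr"
  Position 3: "ro"
  Position 4: "ou"
  Position 5: "un"
  Position 6: "nd"
Bigrams = "su", "ur", "rr", "ro", "ou", "un", "nd"


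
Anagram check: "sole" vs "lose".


Word 1: "sole" → sorted: elos
Word 2: "lose" → sorted: elos
Same letters? elos == elos
Anagram = Yes


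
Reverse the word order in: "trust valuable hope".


Original: "trust valuable hope"
Words (1..n): trust | valuable | hope
Reversed (n..1): hope | valuable | trust
Result = "hope valuable trust"


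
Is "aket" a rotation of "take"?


Word: "take", Candidate: "aket"
Method: check if candidate is substring of word+word
"taketake" contains "aket"? Yes
Is rotation = Yes


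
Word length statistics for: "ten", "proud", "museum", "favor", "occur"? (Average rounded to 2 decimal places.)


Lengths: "ten"=3, "proud"=5, "museum"=6, "favor"=5, "occur"=5
Sum = 24, Count = 5
Average = 24/5 = 4.80
= avg=4.80, min=3, max=6


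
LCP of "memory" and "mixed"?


Word 1: "memory"
Word 2: "mixed"
Comparing from start:
  Pos 0: 'm' == 'm'
  Pos 1: 'e' != 'i' (stop)
LCP = "m" (length 1)


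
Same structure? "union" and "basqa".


Pattern of "union": [0, 1, 2, 3, 1]
Pattern of "basqa": [0, 1, 2, 3, 1]
Patterns match
Same pattern = Yes


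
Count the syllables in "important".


Word: "important"
Syllable breakdown: im / por / tant
Counting: 3 parts
= 3 syllables


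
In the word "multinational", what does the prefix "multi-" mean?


Prefix: multi-
Example: multinational (multi- + national)
Meaning = many


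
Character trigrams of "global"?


Word: "global" (length 6)
Number of trigrams = 6 - 3 + 1 = 4
  Position 0: "glo"
  Position 1: "lob"
  Position 2: "oba"
  Position 3: "bal"
Trigrams = "glo", "lob", "oba", "bal"


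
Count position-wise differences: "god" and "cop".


Comparing character by character (same length = 3):
  Pos 0: 'g' vs 'c' !=
  Pos 1: 'o' vs 'o' =
  Pos 2: 'd' vs 'p' !=
Hamming distance = 2


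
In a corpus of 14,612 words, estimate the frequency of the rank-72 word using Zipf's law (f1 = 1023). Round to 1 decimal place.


Zipf's law: f(r) = f(1) / r
f(1) = 1023
f(72) = 1023 / 72
= 14.2 occurrences


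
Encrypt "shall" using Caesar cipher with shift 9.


Word: "shall"
Shift: 9
Each letter → (letter + shift) mod 26:
  's' (18) + 9 = 1 → 'b'
  'h' (7) + 9 = 16 → 'q'
  'a' (0) + 9 = 9 → 'j'
  'l' (11) + 9 = 20 → 'u'
  'l' (11) + 9 = 20 → 'u'
Result = "bqjuu"


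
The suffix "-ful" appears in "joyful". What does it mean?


Suffix: -ful
As in: joyful -> joy + -ful
Meaning = full of


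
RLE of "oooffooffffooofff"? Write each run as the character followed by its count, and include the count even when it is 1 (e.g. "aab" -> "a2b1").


String: "oooffooffffooofff"
Scanning for consecutive runs:
  'o' x 3
  'f' x 2
  'o' x 2
  'f' x 4
  'o' x 3
  'f' x 3
RLE = "o3f2o2f4o3f3"


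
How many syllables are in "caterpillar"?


Word: "caterpillar"
Syllable breakdown: cat / er / pil / lar
Counting: 4 parts
= 4 syllables


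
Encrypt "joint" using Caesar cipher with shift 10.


Word: "joint"
Shift: 10
Each letter → (letter + shift) mod 26:
  'j' (9) + 10 = 19 → 't'
  'o' (14) + 10 = 24 → 'y'
  'i' (8) + 10 = 18 → 's'
  'n' (13) + 10 = 23 → 'x'
  't' (19) + 10 = 3 → 'd'
Result = "tysxd"


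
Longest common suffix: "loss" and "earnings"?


Word 1: "loss"
Word 2: "earnings"
Comparing from end:
  Pos -1: 's' == 's'
  Pos -2: 's' != 'g' (stop)
LCS = "s" (length 1)


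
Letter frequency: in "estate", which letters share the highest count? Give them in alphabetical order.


Word: "estate"
Letter counts:
  'a': 1
  'e': 2
  's': 1
  't': 2
Maximum count = 2
Most frequent = 'e', 't' (2 times each)


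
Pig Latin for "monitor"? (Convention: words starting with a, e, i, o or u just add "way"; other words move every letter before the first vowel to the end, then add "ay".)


Word: "monitor"
Starts with consonant(s) → move to end, add 'ay'
Consonant cluster: "m"
Pig Latin = "onitormay"


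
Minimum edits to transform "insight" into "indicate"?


Word 1: "insight" (length 7)
Word 2: "indicate" (length 8)
One optimal edit sequence (insert/delete/substitute each cost 1):
  1. keep 'i'
  2. keep 'n'
  3. substitute 's' -> 'd'  (+1)
  4. keep 'i'
  5. substitute 'g' -> 'c'  (+1)
  6. substitute 'h' -> 'a'  (+1)
  7. keep 't'
  8. insert 'e'  (+1)
Total edit operations: 4
Edit distance = 4


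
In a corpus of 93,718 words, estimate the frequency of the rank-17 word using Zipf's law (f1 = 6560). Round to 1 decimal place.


Zipf's law: f(r) = f(1) / r
f(1) = 6560
f(17) = 6560 / 17
= 385.9 occurrences


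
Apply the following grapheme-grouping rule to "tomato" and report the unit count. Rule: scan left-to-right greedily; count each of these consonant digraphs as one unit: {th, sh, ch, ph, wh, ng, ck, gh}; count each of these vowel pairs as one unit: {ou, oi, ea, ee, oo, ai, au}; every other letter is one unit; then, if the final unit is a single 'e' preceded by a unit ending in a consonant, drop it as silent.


Word: "tomato" (6 letters)
Left-to-right scan:
  1. 't' (letter)
  2. 'o' (letter)
  3. 'm' (letter)
  4. 'a' (letter)
  5. 't' (letter)
  6. 'o' (letter)
Units from scan: 6
Sound units = 6 units


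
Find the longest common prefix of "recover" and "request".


Word 1: "recover"
Word 2: "request"
Comparing from start:
  Pos 0: 'r' == 'r'
  Pos 1: 'e' == 'e'
  Pos 2: 'c' != 'q' (stop)
LCP = "re" (length 2)


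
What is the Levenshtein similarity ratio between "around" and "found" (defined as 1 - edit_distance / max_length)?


Word 1: "around" (length 6)
Word 2: "found" (length 5)
One optimal edit sequence:
  1. delete 'a'  (+1)
  2. substitute 'r' -> 'f'  (+1)
  3. keep 'o'
  4. keep 'u'
  5. keep 'n'
  6. keep 'd'
Edit distance = 2
Max length = max(6, 5) = 6
Similarity = 1 - 2/6
= 0.6667


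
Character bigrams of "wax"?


Word: "wax" (length 3)
Number of bigrams = 3 - 2 + 1 = 2
  Position 0: "wa"
  Position 1: "ax"
Bigrams = "wa", "ax"


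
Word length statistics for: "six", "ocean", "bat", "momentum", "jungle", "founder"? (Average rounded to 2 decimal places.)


Lengths: "six"=3, "ocean"=5, "bat"=3, "momentum"=8, "jungle"=6, "founder"=7
Sum = 32, Count = 6
Average = 32/6 = 5.33
= avg=5.33, min=3, max=8


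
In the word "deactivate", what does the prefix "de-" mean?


Prefix: de-
Example: deactivate = de- + activate
Meaning = remove / reverse


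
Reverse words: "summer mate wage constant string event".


Original: "summer mate wage constant string event"
Words (1..n): summer | mate | wage | constant | string | event
Reversed (n..1): event | string | constant | wage | mate | summer
Result = "event string constant wage mate summer"


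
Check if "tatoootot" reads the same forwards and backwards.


Word: "tatoootot"
Reversed: "totoootat"
Forward == Backward? tatoootot != totoootat
Palindrome = No


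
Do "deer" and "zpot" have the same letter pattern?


Pattern of "deer": [0, 1, 1, 2]
Pattern of "zpot": [0, 1, 2, 3]
Patterns do not match
Same pattern = No
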